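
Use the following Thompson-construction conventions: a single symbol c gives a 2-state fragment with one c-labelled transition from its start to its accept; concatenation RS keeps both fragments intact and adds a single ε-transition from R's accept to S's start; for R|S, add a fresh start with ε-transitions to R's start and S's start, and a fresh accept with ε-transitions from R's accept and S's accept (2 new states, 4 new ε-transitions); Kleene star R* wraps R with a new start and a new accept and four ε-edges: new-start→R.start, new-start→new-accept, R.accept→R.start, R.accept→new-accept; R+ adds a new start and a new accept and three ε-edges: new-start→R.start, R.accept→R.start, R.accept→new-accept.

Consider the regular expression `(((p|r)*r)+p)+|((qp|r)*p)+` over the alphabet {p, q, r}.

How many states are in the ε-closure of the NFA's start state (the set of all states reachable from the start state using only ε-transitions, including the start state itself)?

16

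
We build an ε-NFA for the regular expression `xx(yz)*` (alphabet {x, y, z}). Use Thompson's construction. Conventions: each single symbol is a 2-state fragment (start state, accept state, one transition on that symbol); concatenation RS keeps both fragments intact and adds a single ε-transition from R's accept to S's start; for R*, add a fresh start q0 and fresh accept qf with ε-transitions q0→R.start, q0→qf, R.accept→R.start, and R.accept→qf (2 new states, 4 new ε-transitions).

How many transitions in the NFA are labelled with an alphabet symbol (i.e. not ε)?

Bottom-up over the parse tree:
Each of the 4 symbol leaves contributes exactly 1 symbol transition.
  yz = 2 symbol transitions
  (yz)* = 2 symbol transitions
  xx(yz)* = 4 symbol transitions

4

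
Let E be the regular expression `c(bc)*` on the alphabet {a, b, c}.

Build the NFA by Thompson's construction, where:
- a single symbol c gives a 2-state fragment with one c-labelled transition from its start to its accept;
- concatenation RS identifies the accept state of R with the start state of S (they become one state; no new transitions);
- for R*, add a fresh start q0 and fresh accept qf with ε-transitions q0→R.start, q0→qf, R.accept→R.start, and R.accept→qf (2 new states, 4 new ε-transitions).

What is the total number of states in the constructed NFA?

6

Per subexpression:
Each of the 3 symbol leaves contributes a 2-state fragment.
  bc = 3 states
  (bc)* = 5 states
  c(bc)* = 6 states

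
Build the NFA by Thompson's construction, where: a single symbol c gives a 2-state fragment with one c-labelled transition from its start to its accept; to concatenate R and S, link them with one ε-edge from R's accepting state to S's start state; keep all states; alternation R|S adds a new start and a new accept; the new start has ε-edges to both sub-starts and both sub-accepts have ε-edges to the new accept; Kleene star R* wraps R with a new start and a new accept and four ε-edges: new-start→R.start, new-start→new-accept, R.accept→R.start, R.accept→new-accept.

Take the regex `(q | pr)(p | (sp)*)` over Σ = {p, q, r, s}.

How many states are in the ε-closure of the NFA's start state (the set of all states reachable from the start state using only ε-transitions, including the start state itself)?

3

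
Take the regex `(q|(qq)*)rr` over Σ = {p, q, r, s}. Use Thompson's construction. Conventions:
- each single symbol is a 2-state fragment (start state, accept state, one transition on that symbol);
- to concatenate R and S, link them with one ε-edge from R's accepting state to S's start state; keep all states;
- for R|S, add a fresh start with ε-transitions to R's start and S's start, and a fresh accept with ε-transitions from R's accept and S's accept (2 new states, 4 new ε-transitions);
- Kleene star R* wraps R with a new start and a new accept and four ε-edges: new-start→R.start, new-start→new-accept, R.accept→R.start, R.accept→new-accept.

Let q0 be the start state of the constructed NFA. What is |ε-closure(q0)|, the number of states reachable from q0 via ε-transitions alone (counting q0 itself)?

7

Let C(F) = |ε-closure(F.start)| within fragment F, and note whether F accepts ε. Symbol fragments have C = 1 and do not accept ε. Then:
  qq → |ε-closure| equals the left operand's closure size = 1 (its accept is not ε-reachable, so the closure stops there)
  (qq)* → new start has ε-edges to the inner start and to the new accept, so |ε-closure| = 2 + 1 = 3
  q|(qq)* → |ε-closure| = 1 (new start) + (1 + 3) + 1 (new accept, since some branch ε-reaches its own accept) = 6
  (q|(qq)*)rr → |ε-closure| = 6 + 1 = 7 (closure spills across the concat boundary because the left factor accepts ε)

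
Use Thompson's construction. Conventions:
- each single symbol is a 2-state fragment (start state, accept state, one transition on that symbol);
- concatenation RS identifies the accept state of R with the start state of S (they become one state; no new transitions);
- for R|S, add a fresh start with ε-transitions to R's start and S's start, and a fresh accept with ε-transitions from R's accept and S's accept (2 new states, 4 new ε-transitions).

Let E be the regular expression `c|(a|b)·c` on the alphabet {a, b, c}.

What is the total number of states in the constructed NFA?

11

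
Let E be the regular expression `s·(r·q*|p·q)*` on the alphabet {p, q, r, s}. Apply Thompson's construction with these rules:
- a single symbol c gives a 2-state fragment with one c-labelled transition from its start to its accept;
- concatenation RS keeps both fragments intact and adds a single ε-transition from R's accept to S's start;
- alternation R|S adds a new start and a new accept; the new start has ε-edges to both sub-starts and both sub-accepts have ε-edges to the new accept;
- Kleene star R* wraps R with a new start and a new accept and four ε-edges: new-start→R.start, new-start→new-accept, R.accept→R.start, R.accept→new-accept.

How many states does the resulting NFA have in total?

Per subexpression:
Each of the 5 symbol leaves contributes a 2-state fragment.
  q* : 4 states
  r·q* : 6 states
  p·q : 4 states
  r·q*|p·q : 12 states
  (r·q*|p·q)* : 14 states
  s·(r·q*|p·q)* : 16 states

16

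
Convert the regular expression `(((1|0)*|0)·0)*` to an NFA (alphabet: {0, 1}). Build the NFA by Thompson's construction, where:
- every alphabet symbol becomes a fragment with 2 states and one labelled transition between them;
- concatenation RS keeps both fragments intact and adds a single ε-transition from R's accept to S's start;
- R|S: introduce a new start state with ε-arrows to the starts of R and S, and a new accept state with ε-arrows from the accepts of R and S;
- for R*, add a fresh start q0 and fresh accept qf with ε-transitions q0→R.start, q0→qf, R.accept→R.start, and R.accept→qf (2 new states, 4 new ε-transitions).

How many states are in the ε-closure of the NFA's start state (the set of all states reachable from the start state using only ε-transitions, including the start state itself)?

Compute the ε-closure size of each fragment's start state recursively; a symbol fragment's start has no outgoing ε-edge, so its closure is just itself (size 1).
  1|0 : new start ε-reaches every alternative's start; none of them accept ε, so the new accept is not reached: |ε-closure| = 1 + 1 + 1 = 3
  (1|0)* : the star's fresh start ε-reaches both the body's start and the fresh accept: |ε-closure| = 2 + 3 = 5
  (1|0)*|0 : |ε-closure| = 1 (new start) + (5 + 1) + 1 (new accept, since some branch ε-reaches its own accept) = 8
  ((1|0)*|0)·0 : the left operand accepts ε, so the closure extends into the next operand (via the concat ε-link); |ε-closure| = 8 + 1 = 9
  (((1|0)*|0)·0)* : |ε-closure| = 1 (new start) + 9 (body) + 1 (new accept) = 11

11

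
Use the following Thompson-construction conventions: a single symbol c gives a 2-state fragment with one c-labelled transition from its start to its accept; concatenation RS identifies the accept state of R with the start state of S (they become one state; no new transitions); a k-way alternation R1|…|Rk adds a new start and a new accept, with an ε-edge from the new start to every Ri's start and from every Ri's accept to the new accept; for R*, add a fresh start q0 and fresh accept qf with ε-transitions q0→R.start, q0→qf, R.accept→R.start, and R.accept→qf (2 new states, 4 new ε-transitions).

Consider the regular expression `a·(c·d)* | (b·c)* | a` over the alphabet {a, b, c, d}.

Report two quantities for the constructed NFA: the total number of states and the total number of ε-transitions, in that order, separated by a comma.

15, 14

Building bottom-up:
Each of the 6 symbol leaves contributes 2 states and 0 ε-transitions.
  c·d : 3 states, 0 ε-transitions
  (c·d)* : 5 states, 4 ε-transitions
  a·(c·d)* : 6 states, 4 ε-transitions
  b·c : 3 states, 0 ε-transitions
  (b·c)* : 5 states, 4 ε-transitions
  a·(c·d)* | (b·c)* | a : 15 states, 14 ε-transitions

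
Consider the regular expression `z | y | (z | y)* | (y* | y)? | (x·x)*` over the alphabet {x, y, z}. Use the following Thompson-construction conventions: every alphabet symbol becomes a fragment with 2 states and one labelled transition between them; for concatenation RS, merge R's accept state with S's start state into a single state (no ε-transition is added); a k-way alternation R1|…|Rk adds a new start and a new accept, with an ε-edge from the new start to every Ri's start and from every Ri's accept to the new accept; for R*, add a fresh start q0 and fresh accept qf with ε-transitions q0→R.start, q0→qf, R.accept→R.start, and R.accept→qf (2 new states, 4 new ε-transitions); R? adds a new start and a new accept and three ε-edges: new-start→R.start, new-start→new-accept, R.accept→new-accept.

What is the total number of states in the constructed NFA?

Bottom-up over the parse tree:
Each of the 8 symbol leaves contributes a 2-state fragment.
  z | y — 6 states
  (z | y)* — 8 states
  y* — 4 states
  y* | y — 8 states
  (y* | y)? — 10 states
  x·x — 3 states
  (x·x)* — 5 states
  z | y | (z | y)* | (y* | y)? | (x·x)* — 29 states

29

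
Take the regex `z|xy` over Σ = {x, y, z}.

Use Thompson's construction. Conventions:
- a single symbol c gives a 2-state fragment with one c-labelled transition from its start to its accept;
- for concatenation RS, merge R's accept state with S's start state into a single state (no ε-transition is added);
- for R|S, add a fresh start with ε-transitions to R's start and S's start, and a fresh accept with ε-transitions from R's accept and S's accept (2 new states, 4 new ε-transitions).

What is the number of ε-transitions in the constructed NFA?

4

Recursing over subexpressions:
Each of the 3 symbol leaves contributes 0 ε-transitions.
  xy = 0 ε-transitions
  z|xy = 4 ε-transitions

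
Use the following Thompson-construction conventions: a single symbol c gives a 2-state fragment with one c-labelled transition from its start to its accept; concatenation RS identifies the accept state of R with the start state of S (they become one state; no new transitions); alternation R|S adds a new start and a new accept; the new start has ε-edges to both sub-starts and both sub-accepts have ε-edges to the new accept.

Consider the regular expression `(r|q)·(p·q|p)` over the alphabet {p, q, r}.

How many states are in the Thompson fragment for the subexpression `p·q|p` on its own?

7

Fragment for `p·q|p`:
Each of the 3 symbol leaves contributes a 2-state fragment.
  p·q → 3 states
  p·q|p → 7 states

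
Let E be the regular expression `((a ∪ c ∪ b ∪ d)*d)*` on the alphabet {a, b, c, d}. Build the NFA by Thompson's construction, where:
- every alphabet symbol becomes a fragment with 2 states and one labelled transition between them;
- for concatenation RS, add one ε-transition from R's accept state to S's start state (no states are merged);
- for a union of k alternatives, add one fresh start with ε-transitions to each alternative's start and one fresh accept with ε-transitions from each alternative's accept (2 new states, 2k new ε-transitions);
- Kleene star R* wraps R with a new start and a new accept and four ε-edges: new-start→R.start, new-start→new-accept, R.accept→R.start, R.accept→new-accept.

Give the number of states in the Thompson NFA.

Recursing over subexpressions:
Each of the 5 symbol leaves contributes a 2-state fragment.
  a ∪ c ∪ b ∪ d → 10 states
  (a ∪ c ∪ b ∪ d)* → 12 states
  (a ∪ c ∪ b ∪ d)*d → 14 states
  ((a ∪ c ∪ b ∪ d)*d)* → 16 states

16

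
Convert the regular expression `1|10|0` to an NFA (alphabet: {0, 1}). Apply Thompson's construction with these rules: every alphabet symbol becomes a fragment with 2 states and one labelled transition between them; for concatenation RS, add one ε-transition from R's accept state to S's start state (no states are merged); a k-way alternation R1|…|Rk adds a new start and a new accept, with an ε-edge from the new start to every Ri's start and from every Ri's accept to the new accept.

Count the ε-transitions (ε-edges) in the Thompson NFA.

7

Per subexpression:
Each of the 4 symbol leaves contributes 0 ε-transitions.
  10 : 1 ε-transition
  1|10|0 : 7 ε-transitions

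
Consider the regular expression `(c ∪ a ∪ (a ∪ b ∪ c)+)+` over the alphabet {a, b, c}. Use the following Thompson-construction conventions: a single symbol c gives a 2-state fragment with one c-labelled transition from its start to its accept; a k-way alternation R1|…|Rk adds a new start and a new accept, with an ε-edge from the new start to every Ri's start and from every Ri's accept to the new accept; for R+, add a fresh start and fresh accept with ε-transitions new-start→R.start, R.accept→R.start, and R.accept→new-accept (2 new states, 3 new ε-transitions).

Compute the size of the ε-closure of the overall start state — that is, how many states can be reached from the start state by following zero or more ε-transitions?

9

Work bottom-up. For each fragment F, track |ε-closure(F.start)| and whether F's accept lies in that closure (i.e. whether F accepts ε). A single-symbol fragment has closure size 1 and does not accept ε.
  a ∪ b ∪ c — |closure| = 1 + 1 + 1 + 1 = 4 (the new accept is not ε-reachable since no branch accepts ε)
  (a ∪ b ∪ c)+ — new start ε-reaches only the body's start; the new accept needs a symbol first: |closure| = 1 + 4 = 5
  c ∪ a ∪ (a ∪ b ∪ c)+ — |closure| = 1 + 1 + 1 + 5 = 8 (the new accept is not ε-reachable since no branch accepts ε)
  (c ∪ a ∪ (a ∪ b ∪ c)+)+ — new start ε-reaches only the body's start; the new accept needs a symbol first: |closure| = 1 + 8 = 9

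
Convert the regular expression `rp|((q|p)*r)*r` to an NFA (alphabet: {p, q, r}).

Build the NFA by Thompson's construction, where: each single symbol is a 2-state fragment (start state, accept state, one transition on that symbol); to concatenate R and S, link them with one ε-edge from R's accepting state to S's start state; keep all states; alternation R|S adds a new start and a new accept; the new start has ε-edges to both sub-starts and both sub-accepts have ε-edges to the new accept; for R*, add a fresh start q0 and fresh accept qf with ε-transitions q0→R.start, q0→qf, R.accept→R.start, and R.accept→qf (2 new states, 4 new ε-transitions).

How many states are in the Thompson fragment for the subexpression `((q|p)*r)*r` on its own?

14

Fragment for `((q|p)*r)*r`:
Each of the 4 symbol leaves contributes a 2-state fragment.
  q|p — 6 states
  (q|p)* — 8 states
  (q|p)*r — 10 states
  ((q|p)*r)* — 12 states
  ((q|p)*r)*r — 14 states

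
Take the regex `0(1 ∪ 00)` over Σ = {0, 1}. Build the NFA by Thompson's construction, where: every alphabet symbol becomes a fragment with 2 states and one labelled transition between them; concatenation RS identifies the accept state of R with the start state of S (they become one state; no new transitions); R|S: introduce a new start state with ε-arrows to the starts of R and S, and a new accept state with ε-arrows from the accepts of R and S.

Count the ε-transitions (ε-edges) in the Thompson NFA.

4

Building bottom-up:
Each of the 4 symbol leaves contributes 0 ε-transitions.
  00 → 0 ε-transitions
  1 ∪ 00 → 4 ε-transitions
  0(1 ∪ 00) → 4 ε-transitions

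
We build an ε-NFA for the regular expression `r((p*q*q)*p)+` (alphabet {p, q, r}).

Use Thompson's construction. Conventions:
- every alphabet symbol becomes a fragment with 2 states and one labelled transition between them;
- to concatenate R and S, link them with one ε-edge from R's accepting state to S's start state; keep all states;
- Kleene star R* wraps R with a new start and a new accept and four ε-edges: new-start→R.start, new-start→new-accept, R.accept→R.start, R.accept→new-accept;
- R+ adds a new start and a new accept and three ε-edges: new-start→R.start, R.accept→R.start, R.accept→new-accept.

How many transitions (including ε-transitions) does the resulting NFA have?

Bottom-up over the parse tree:
Each of the 5 symbol leaves contributes 1 transition (1 symbol, 0 ε).
  p* = 5 transitions (1 symbol, 4 ε)
  q* = 5 transitions (1 symbol, 4 ε)
  p*q*q = 13 transitions (3 symbol, 10 ε)
  (p*q*q)* = 17 transitions (3 symbol, 14 ε)
  (p*q*q)*p = 19 transitions (4 symbol, 15 ε)
  ((p*q*q)*p)+ = 22 transitions (4 symbol, 18 ε)
  r((p*q*q)*p)+ = 24 transitions (5 symbol, 19 ε)

24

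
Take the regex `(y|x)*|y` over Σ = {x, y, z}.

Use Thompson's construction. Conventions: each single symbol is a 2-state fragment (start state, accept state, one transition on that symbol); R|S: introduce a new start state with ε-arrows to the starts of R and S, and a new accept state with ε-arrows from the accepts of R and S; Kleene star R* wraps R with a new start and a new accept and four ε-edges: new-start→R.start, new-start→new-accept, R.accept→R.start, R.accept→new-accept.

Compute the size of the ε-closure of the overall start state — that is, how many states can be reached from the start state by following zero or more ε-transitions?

Work bottom-up. For each fragment F, track |ε-closure(F.start)| and whether F's accept lies in that closure (i.e. whether F accepts ε). A single-symbol fragment has closure size 1 and does not accept ε.
  y|x — new start ε-reaches every alternative's start; none of them accept ε, so the new accept is not reached: C = 1 + 1 + 1 = 3
  (y|x)* — C = 1 (new start) + 3 (body) + 1 (new accept) = 5
  (y|x)*|y — new start ε-reaches every alternative's start; at least one alternative accepts ε, so the union's new accept is reached too: C = 1 + 5 + 1 + 1 = 8

8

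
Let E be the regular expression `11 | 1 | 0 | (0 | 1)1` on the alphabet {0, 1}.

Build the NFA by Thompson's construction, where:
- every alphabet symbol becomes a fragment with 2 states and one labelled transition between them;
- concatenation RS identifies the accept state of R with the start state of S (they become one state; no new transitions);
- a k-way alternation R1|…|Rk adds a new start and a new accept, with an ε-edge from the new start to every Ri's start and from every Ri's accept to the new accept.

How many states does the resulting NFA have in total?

16

By structural recursion:
Each of the 7 symbol leaves contributes a 2-state fragment.
  11 — 3 states
  0 | 1 — 6 states
  (0 | 1)1 — 7 states
  11 | 1 | 0 | (0 | 1)1 — 16 states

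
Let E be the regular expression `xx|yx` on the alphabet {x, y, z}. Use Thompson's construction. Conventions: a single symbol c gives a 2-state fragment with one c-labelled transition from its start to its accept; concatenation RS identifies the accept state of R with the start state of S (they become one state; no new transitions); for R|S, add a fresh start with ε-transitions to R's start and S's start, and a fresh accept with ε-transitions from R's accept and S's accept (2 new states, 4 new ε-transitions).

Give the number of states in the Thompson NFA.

8

By structural recursion:
Each of the 4 symbol leaves contributes a 2-state fragment.
  xx → 3 states
  yx → 3 states
  xx|yx → 8 states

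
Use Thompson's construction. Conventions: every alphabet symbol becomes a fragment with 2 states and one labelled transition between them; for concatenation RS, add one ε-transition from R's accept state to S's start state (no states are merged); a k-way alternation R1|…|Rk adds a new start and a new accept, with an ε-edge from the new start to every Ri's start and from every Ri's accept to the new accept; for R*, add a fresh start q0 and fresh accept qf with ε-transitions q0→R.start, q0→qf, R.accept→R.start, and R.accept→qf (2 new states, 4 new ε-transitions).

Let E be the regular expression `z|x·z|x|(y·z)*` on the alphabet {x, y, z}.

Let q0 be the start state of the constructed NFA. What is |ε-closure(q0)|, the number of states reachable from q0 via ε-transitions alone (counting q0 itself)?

8

Work bottom-up. For each fragment F, track |ε-closure(F.start)| and whether F's accept lies in that closure (i.e. whether F accepts ε). A single-symbol fragment has closure size 1 and does not accept ε.
  x·z → same as the first factor's closure: C = 1
  y·z → same as the first factor's closure: C = 1
  (y·z)* → the star's fresh start ε-reaches both the body's start and the fresh accept: C = 2 + 1 = 3
  z|x·z|x|(y·z)* → new start ε-reaches every alternative's start; at least one alternative accepts ε, so the union's new accept is reached too: C = 1 + 1 + 1 + 1 + 3 + 1 = 8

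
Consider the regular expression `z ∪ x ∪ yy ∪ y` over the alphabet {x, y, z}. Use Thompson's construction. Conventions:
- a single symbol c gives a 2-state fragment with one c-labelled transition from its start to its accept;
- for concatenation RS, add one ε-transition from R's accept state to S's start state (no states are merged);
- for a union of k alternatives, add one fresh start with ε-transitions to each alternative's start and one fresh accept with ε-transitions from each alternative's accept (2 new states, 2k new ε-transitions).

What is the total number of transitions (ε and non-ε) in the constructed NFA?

14

By structural recursion:
Each of the 5 symbol leaves contributes 1 transition (1 symbol, 0 ε).
  yy → 3 transitions (2 symbol, 1 ε)
  z ∪ x ∪ yy ∪ y → 14 transitions (5 symbol, 9 ε)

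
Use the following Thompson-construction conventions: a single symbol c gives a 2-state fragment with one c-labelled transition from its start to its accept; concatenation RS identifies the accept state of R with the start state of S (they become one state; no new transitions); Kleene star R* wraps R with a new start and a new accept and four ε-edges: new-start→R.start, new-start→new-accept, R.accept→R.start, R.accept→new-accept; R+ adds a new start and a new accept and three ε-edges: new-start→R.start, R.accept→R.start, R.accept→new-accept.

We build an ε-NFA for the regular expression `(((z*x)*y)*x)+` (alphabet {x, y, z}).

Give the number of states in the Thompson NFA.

Bottom-up over the parse tree:
Each of the 4 symbol leaves contributes a 2-state fragment.
  z* → 4 states
  z*x → 5 states
  (z*x)* → 7 states
  (z*x)*y → 8 states
  ((z*x)*y)* → 10 states
  ((z*x)*y)*x → 11 states
  (((z*x)*y)*x)+ → 13 states

13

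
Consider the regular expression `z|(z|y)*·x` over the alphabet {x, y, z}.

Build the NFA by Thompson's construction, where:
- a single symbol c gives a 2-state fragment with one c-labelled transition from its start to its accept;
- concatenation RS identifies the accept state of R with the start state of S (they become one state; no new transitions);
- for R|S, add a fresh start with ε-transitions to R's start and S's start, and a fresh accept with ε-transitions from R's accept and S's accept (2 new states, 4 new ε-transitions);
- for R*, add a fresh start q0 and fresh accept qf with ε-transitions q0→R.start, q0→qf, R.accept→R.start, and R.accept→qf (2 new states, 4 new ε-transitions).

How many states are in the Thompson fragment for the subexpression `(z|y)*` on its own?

8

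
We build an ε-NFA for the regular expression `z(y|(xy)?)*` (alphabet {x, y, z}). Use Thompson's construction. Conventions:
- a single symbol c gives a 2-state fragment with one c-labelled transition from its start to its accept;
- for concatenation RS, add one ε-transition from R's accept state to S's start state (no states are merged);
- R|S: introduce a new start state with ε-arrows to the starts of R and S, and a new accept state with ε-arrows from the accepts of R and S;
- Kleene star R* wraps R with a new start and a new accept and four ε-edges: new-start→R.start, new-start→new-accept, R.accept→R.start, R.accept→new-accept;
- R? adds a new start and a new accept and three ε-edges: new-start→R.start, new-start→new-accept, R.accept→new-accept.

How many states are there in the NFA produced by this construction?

Bottom-up over the parse tree:
Each of the 4 symbol leaves contributes a 2-state fragment.
  xy — 4 states
  (xy)? — 6 states
  y|(xy)? — 10 states
  (y|(xy)?)* — 12 states
  z(y|(xy)?)* — 14 states

14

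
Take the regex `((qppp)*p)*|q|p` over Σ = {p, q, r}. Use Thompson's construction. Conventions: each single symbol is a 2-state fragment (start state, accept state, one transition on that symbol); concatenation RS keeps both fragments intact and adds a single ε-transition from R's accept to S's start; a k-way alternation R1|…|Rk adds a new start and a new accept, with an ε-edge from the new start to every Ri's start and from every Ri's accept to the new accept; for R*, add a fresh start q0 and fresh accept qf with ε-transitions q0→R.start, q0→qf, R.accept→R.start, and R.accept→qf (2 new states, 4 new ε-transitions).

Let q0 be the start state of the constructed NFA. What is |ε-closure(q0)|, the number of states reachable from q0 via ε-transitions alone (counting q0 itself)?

10

Compute the ε-closure size of each fragment's start state recursively; a symbol fragment's start has no outgoing ε-edge, so its closure is just itself (size 1).
  qppp — same as the first factor's closure: |ε-closure| = 1
  (qppp)* — new start has ε-edges to the inner start and to the new accept, so |ε-closure| = 2 + 1 = 3
  (qppp)*p — the left operand accepts ε, so the closure extends into the next operand (via the concat ε-link); |ε-closure| = 3 + 1 = 4
  ((qppp)*p)* — |ε-closure| = 1 (new start) + 4 (body) + 1 (new accept) = 6
  ((qppp)*p)*|q|p — |ε-closure| = 1 (new start) + (6 + 1 + 1) + 1 (new accept, since some branch ε-reaches its own accept) = 10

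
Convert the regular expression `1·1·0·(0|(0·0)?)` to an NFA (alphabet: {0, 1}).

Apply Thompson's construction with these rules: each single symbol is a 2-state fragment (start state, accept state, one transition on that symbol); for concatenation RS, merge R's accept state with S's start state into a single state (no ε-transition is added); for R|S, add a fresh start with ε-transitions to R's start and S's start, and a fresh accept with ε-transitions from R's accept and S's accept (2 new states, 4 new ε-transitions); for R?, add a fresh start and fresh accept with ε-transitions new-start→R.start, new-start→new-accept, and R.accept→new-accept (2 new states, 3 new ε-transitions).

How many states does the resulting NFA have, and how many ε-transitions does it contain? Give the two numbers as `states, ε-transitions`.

12, 7

Recursing over subexpressions:
Each of the 6 symbol leaves contributes 2 states and 0 ε-transitions.
  0·0 — 3 states, 0 ε-transitions
  (0·0)? — 5 states, 3 ε-transitions
  0|(0·0)? — 9 states, 7 ε-transitions
  1·1·0·(0|(0·0)?) — 12 states, 7 ε-transitions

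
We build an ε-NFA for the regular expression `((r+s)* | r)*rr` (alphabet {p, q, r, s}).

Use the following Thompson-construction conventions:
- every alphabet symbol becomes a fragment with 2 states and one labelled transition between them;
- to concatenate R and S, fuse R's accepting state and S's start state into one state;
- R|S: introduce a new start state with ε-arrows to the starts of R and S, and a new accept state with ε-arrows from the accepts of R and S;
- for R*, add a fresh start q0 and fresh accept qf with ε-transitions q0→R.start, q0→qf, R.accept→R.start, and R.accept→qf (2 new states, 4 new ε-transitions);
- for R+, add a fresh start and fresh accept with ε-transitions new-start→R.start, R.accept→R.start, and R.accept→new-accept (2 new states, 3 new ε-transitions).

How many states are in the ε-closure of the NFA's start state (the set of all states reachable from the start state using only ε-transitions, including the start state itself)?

9

Compute the ε-closure size of each fragment's start state recursively; a symbol fragment's start has no outgoing ε-edge, so its closure is just itself (size 1).
  r+ : new start ε-reaches only the body's start; the new accept needs a symbol first: |closure| = 1 + 1 = 2
  r+s : same as the first factor's closure: |closure| = 2
  (r+s)* : the star's fresh start ε-reaches both the body's start and the fresh accept: |closure| = 2 + 2 = 4
  (r+s)* | r : new start ε-reaches every alternative's start; at least one alternative accepts ε, so the union's new accept is reached too: |closure| = 1 + 4 + 1 + 1 = 7
  ((r+s)* | r)* : new start has ε-edges to the inner start and to the new accept, so |closure| = 2 + 7 = 9
  ((r+s)* | r)*rr : |closure| = 9 + (1−1) = 9 (closure spills across the concat boundary because the left factor accepts ε)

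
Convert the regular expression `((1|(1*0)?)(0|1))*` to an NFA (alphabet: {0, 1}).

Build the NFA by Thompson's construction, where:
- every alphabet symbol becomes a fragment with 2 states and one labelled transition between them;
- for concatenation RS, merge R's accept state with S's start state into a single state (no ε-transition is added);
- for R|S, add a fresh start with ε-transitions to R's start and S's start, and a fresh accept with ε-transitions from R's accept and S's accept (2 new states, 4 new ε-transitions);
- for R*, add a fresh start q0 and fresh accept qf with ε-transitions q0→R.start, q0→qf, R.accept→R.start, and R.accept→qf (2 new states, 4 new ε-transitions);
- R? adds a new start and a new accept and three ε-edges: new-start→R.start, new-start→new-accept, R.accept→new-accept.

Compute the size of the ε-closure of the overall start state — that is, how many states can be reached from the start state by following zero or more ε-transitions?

Work bottom-up. For each fragment F, track |ε-closure(F.start)| and whether F's accept lies in that closure (i.e. whether F accepts ε). A single-symbol fragment has closure size 1 and does not accept ε.
  1* — C = 1 (new start) + 1 (body) + 1 (new accept) = 3
  1*0 — C = 3 + (1−1) = 3 (closure spills across the concat boundary because the left factor accepts ε)
  (1*0)? — C = 1 (new start) + 3 (body) + 1 (new accept, via ε) = 5
  1|(1*0)? — C = 1 (new start) + (1 + 5) + 1 (new accept, since some branch ε-reaches its own accept) = 8
  0|1 — C = 1 + 1 + 1 = 3 (the new accept is not ε-reachable since no branch accepts ε)
  (1|(1*0)?)(0|1) — the left operand accepts ε, so the closure extends into the next operand (the shared merged state is already counted); C = 8 + (3−1) = 10
  ((1|(1*0)?)(0|1))* — new start has ε-edges to the inner start and to the new accept, so C = 2 + 10 = 12

12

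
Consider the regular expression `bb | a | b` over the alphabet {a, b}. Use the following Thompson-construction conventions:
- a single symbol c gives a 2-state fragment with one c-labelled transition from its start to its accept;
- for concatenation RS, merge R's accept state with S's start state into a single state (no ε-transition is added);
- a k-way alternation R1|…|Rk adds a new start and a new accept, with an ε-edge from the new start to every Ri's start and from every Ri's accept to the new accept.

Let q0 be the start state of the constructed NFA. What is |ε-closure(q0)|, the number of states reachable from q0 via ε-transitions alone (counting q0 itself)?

4

Compute the ε-closure size of each fragment's start state recursively; a symbol fragment's start has no outgoing ε-edge, so its closure is just itself (size 1).
  bb — C equals the left operand's closure size = 1 (its accept is not ε-reachable, so the closure stops there)
  bb | a | b — C = 1 + 1 + 1 + 1 = 4 (the new accept is not ε-reachable since no branch accepts ε)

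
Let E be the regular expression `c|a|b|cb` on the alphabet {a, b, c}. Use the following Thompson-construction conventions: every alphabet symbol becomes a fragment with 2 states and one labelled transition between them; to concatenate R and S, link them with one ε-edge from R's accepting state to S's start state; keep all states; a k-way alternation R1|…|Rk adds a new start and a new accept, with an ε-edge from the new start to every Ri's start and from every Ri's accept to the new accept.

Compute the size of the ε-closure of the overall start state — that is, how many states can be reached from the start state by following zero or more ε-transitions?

5

Compute the ε-closure size of each fragment's start state recursively; a symbol fragment's start has no outgoing ε-edge, so its closure is just itself (size 1).
  cb — same as the first factor's closure: C = 1
  c|a|b|cb — C = 1 + 1 + 1 + 1 + 1 = 5 (the new accept is not ε-reachable since no branch accepts ε)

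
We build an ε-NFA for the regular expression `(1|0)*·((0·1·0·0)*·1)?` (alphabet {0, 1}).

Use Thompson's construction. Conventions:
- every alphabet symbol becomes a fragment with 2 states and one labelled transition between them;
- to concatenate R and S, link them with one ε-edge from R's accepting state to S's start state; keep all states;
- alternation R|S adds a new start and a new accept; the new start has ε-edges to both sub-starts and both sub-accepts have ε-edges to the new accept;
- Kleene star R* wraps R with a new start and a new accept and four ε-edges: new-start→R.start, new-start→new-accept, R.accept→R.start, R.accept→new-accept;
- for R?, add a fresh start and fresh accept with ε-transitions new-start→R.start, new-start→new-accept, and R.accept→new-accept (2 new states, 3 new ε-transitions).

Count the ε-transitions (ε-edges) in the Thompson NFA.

Bottom-up over the parse tree:
Each of the 7 symbol leaves contributes 0 ε-transitions.
  1|0 = 4 ε-transitions
  (1|0)* = 8 ε-transitions
  0·1·0·0 = 3 ε-transitions
  (0·1·0·0)* = 7 ε-transitions
  (0·1·0·0)*·1 = 8 ε-transitions
  ((0·1·0·0)*·1)? = 11 ε-transitions
  (1|0)*·((0·1·0·0)*·1)? = 20 ε-transitions

20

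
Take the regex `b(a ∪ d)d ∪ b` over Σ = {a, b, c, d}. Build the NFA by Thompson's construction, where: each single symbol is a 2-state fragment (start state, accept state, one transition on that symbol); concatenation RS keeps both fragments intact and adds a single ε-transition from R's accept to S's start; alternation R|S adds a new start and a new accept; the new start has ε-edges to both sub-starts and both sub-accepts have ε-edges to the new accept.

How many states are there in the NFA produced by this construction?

Per subexpression:
Each of the 5 symbol leaves contributes a 2-state fragment.
  a ∪ d — 6 states
  b(a ∪ d)d — 10 states
  b(a ∪ d)d ∪ b — 14 states

14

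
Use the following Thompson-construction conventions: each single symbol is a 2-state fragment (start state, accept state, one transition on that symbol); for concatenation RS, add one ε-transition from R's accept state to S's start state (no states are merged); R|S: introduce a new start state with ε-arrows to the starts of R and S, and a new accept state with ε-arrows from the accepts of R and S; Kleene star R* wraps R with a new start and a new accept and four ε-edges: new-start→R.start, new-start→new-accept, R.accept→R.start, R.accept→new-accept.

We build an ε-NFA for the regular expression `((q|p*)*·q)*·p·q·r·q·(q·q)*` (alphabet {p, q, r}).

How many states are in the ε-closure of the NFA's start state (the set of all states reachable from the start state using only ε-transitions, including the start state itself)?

Work bottom-up. For each fragment F, track |ε-closure(F.start)| and whether F's accept lies in that closure (i.e. whether F accepts ε). A single-symbol fragment has closure size 1 and does not accept ε.
  p* — the star's fresh start ε-reaches both the body's start and the fresh accept: |closure| = 2 + 1 = 3
  q|p* — |closure| = 1 (new start) + (1 + 3) + 1 (new accept, since some branch ε-reaches its own accept) = 6
  (q|p*)* — new start has ε-edges to the inner start and to the new accept, so |closure| = 2 + 6 = 8
  (q|p*)*·q — the left operand accepts ε, so the closure extends into the next operand (via the concat ε-link); |closure| = 8 + 1 = 9
  ((q|p*)*·q)* — the star's fresh start ε-reaches both the body's start and the fresh accept: |closure| = 2 + 9 = 11
  q·q — same as the first factor's closure: |closure| = 1
  (q·q)* — the star's fresh start ε-reaches both the body's start and the fresh accept: |closure| = 2 + 1 = 3
  ((q|p*)*·q)*·p·q·r·q·(q·q)* — |closure| = 11 + 1 = 12 (closure spills across the concat boundary because the left factor accepts ε)

12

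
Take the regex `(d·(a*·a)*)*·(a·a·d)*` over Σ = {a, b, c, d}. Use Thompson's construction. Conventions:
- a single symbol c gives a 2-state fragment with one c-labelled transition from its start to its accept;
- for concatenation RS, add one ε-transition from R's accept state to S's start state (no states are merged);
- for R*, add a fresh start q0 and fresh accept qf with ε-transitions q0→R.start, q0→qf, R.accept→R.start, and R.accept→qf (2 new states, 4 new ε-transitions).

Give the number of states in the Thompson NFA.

Recursing over subexpressions:
Each of the 6 symbol leaves contributes a 2-state fragment.
  a* — 4 states
  a*·a — 6 states
  (a*·a)* — 8 states
  d·(a*·a)* — 10 states
  (d·(a*·a)*)* — 12 states
  a·a·d — 6 states
  (a·a·d)* — 8 states
  (d·(a*·a)*)*·(a·a·d)* — 20 states

20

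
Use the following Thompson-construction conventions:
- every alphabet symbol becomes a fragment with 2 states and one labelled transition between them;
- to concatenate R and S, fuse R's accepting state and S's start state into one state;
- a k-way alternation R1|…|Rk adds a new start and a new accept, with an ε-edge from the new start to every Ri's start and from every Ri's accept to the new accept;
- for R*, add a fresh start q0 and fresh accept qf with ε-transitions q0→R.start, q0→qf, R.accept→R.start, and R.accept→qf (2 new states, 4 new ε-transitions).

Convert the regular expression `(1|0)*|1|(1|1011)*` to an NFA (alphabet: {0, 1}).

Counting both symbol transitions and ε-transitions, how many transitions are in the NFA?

30

Bottom-up over the parse tree:
Each of the 8 symbol leaves contributes 1 transition (1 symbol, 0 ε).
  1|0 : 6 transitions (2 symbol, 4 ε)
  (1|0)* : 10 transitions (2 symbol, 8 ε)
  1011 : 4 transitions (4 symbol, 0 ε)
  1|1011 : 9 transitions (5 symbol, 4 ε)
  (1|1011)* : 13 transitions (5 symbol, 8 ε)
  (1|0)*|1|(1|1011)* : 30 transitions (8 symbol, 22 ε)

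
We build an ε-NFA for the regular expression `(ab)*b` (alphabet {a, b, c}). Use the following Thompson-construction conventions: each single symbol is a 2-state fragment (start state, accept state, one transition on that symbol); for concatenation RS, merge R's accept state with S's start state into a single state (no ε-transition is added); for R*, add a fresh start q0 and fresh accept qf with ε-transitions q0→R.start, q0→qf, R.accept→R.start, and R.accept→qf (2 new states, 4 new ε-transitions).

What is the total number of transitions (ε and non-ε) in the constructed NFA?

Bottom-up over the parse tree:
Each of the 3 symbol leaves contributes 1 transition (1 symbol, 0 ε).
  ab — 2 transitions (2 symbol, 0 ε)
  (ab)* — 6 transitions (2 symbol, 4 ε)
  (ab)*b — 7 transitions (3 symbol, 4 ε)

7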